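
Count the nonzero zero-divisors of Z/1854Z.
In Z/1854Z each nonzero element is either a unit (gcd with 1854 is 1) or a zero-divisor (gcd > 1). The number of units is φ(1854): factorise 1854 = 2 · 3^2 · 103, so φ(1854) = (2 − 1) · (3^2 − 3^1) · (103 − 1) = 1 · 6 · 102 = 612. The nonzero elements number 1854 − 1 = 1853. Hence the nonzero zero-divisors number 1853 − 612 = 1241.

Final answer: Z/1854Z has 1241 nonzero zero-divisors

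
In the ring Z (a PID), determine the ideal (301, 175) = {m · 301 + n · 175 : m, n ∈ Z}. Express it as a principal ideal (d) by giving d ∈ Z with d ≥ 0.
(301, 175) = (7); d = 7

In the PID Z, (a, b) is generated by gcd(a, b). Compute gcd(301, 175) with the extended Euclidean algorithm, tracking rows (r, s, t) with s·301 + t·175 = r:
  row A: (301, 1, 0)   [1·301 + 0·175 = 301]
  row B: (175, 0, 1)   [0·301 + 1·175 = 175]
  301 = 1·175 + 126   → row C = row A − 1·row B = (126, 1, −1)   [check: 1·301 − 1·175 = 126]
  175 = 1·126 + 49   → row D = row B − 1·row C = (49, −1, 2)   [check: −1·301 + 2·175 = 49]
  126 = 2·49 + 28   → row E = row C − 2·row D = (28, 3, −5)   [check: 3·301 − 5·175 = 28]
  49 = 1·28 + 21   → row F = row D − 1·row E = (21, −4, 7)   [check: −4·301 + 7·175 = 21]
  28 = 1·21 + 7   → row G = row E − 1·row F = (7, 7, −12)   [check: 7·301 − 12·175 = 7]
  21 = 3·7 + 0   → remainder 0, stop. gcd = 7 (last nonzero row G).
So gcd(301, 175) = 7, with Bézout identity 7·301 − 12·175 = 7. Containment (⊇): the Bézout identity exhibits 7 as an element of (301, 175), giving (7) ⊆ (301, 175). Containment (⊆): since 7 | 301 and 7 | 175 (301 = 7·43, 175 = 7·25), every Z-linear combination of 301 and 175 is divisible by 7, so (301, 175) ⊆ (7). Therefore (301, 175) = (7), d = 7.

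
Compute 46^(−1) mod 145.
46^(−1) ≡ 41 (mod 145)

Apply the extended Euclidean algorithm to (145, 46), tracking rows (r, s, t) with s·145 + t·46 = r. Each division r_prev = q·r_cur + r_new produces the new row as (previous row) − q·(current row):
  row A: (145, 1, 0)   [1·145 + 0·46 = 145]
  row B: (46, 0, 1)   [0·145 + 1·46 = 46]
  145 = 3·46 + 7   → row C = row A − 3·row B = (7, 1, −3)   [check: 1·145 − 3·46 = 7]
  46 = 6·7 + 4   → row D = row B − 6·row C = (4, −6, 19)   [check: −6·145 + 19·46 = 4]
  7 = 1·4 + 3   → row E = row C − 1·row D = (3, 7, −22)   [check: 7·145 − 22·46 = 3]
  4 = 1·3 + 1   → row F = row D − 1·row E = (1, −13, 41)   [check: −13·145 + 41·46 = 1]
  3 = 3·1 + 0   → remainder 0, stop. gcd = 1 (last nonzero row F).
The gcd is 1, so 46 is invertible mod 145. The last nonzero row gives −13·145 + 41·46 = 1, so t = 41. So 46^(−1) ≡ 41 (mod 145). Verify: 46 · 41 = 1886 ≡ 1 (mod 145). ✓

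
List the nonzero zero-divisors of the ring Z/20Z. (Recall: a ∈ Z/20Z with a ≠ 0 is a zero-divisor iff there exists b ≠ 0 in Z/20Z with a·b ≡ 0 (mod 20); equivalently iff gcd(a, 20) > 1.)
nonzero zero-divisors of Z/20Z = {2, 4, 5, 6, 8, 10, 12, 14, 15, 16, 18}

An element a ∈ Z/20Z (with a ≠ 0) is a zero-divisor iff gcd(a, 20) > 1 (because a is a unit precisely when gcd(a, n) = 1, and in Z/nZ every nonzero, non-unit element is a zero-divisor). Scan a = 1, ..., 19 and keep those with gcd(a, 20) > 1:
  gcd(2, 20) = 2, gcd(4, 20) = 4, gcd(5, 20) = 5, gcd(6, 20) = 2, gcd(8, 20) = 4, gcd(10, 20) = 10, gcd(12, 20) = 4, gcd(14, 20) = 2, gcd(15, 20) = 5, gcd(16, 20) = 4, gcd(18, 20) = 2.
All other a ∈ {1, ..., 19} have gcd(a, 20) = 1 and are units. So the nonzero zero-divisors are exactly the 11 values of a appearing in this scan.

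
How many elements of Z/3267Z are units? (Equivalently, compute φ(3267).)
Z/3267Z has φ(3267) = 1980 units

An element a ∈ Z/3267Z is a unit iff gcd(a, 3267) = 1, so the number of units is φ(3267). φ is multiplicative, with φ(p^e) = p^e − p^(e−1). Factorise 3267 = 3^3 · 11^2. Then
  φ(3267) = (3^3 − 3^2) · (11^2 − 11^1) = 18 · 110 = 1980.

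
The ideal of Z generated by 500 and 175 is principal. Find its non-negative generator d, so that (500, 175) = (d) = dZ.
(500, 175) = (25); d = 25

In the PID Z, (a, b) is generated by gcd(a, b). Compute gcd(500, 175) with the extended Euclidean algorithm, tracking rows (r, s, t) with s·500 + t·175 = r:
  row A: (500, 1, 0)   [1·500 + 0·175 = 500]
  row B: (175, 0, 1)   [0·500 + 1·175 = 175]
  500 = 2·175 + 150   → row C = row A − 2·row B = (150, 1, −2)   [check: 1·500 − 2·175 = 150]
  175 = 1·150 + 25   → row D = row B − 1·row C = (25, −1, 3)   [check: −1·500 + 3·175 = 25]
  150 = 6·25 + 0   → remainder 0, stop. gcd = 25 (last nonzero row D).
So gcd(500, 175) = 25, with Bézout identity −1·500 + 3·175 = 25. Containment (⊇): the Bézout identity exhibits 25 as an element of (500, 175), giving (25) ⊆ (500, 175). Containment (⊆): since 25 | 500 and 25 | 175 (500 = 25·20, 175 = 25·7), every Z-linear combination of 500 and 175 is divisible by 25, so (500, 175) ⊆ (25). Therefore (500, 175) = (25), d = 25.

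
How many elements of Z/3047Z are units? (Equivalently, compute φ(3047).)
An element a ∈ Z/3047Z is a unit iff gcd(a, 3047) = 1, so the number of units is φ(3047). φ is multiplicative, with φ(p^e) = p^e − p^(e−1). Factorise 3047 = 11 · 277. Then
  φ(3047) = (11 − 1) · (277 − 1) = 10 · 276 = 2760.

Final answer: Z/3047Z has φ(3047) = 2760 units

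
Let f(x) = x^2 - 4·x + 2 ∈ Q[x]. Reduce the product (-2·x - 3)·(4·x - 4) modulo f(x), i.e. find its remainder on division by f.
a · b ≡ 28 - 36·x (mod f(x))

First multiply in Q[x] without reducing: a · b = -8·x^2 - 4·x + 12. Now divide by f(x) = x^2 - 4·x + 2, eliminating the leading term at each step:
  leading term -8·x^2: subtract (-8)·f(x) = -8·x^2 + 32·x - 16, leaving 28 - 36·x
The degree is now < 2, so this is the remainder. Hence a · b ≡ 28 - 36·x in Q[x]/(f).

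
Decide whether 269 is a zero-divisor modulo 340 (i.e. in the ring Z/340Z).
gcd(269, 340) = 1, so 269 is a unit in Z/340Z (it has a multiplicative inverse). A unit cannot be a zero-divisor: if 269·b ≡ 0 then multiplying both sides by 269^(−1) gives b ≡ 0. So 269 is not a zero-divisor.

Final answer: NO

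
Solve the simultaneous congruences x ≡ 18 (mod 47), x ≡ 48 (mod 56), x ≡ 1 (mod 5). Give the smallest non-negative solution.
x ≡ 1616 (mod 13160); the representative in [0, 13160) is 1616

The moduli 47, 56, 5 are pairwise coprime, so by the CRT there is a unique solution mod 47·56·5 = 13160.
Solve by successive substitution. Start with x ≡ 18 (mod 47).
  Combine with x ≡ 48 (mod 56): write x = 18 + 47·t and require 18 + 47·t ≡ 48 (mod 56), i.e. 47·t ≡ 48 − 18 ≡ 30 (mod 56). Since 47^(−1) ≡ 31 (mod 56), t ≡ 31·30 ≡ 34 (mod 56). So x ≡ 18 + 47·34 = 1616 (mod 2632).
  Combine with x ≡ 1 (mod 5): write x = 1616 + 2632·t and require 1616 + 2632·t ≡ 1 (mod 5), i.e. 2632·t ≡ 1 − 1616 ≡ 0 (mod 5). Since 2632^(−1) ≡ 3 (mod 5) (2632 ≡ 2 (mod 5)), t ≡ 3·0 ≡ 0 (mod 5). So x ≡ 1616 + 2632·0 = 1616 (mod 13160).
Unique solution in [0, 13160): x = 1616.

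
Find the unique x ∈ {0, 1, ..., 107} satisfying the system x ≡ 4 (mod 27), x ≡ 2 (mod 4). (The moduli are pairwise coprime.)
x ≡ 58 (mod 108); the representative in [0, 108) is 58

The moduli 27, 4 are pairwise coprime, so by the CRT there is a unique solution mod 27·4 = 108.
Solve by successive substitution. Start with x ≡ 4 (mod 27).
  Combine with x ≡ 2 (mod 4): write x = 4 + 27·t and require 4 + 27·t ≡ 2 (mod 4), i.e. 27·t ≡ 2 − 4 ≡ 2 (mod 4). Since 27^(−1) ≡ 3 (mod 4) (27 ≡ 3 (mod 4)), t ≡ 3·2 ≡ 2 (mod 4). So x ≡ 4 + 27·2 = 58 (mod 108).
Unique solution in [0, 108): x = 58.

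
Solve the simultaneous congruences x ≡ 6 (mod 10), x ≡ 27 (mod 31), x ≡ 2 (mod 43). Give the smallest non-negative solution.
x ≡ 4646 (mod 13330); the representative in [0, 13330) is 4646

The moduli 10, 31, 43 are pairwise coprime, so by the CRT there is a unique solution mod 10·31·43 = 13330.
Solve by successive substitution. Start with x ≡ 6 (mod 10).
  Combine with x ≡ 27 (mod 31): write x = 6 + 10·t and require 6 + 10·t ≡ 27 (mod 31), i.e. 10·t ≡ 27 − 6 ≡ 21 (mod 31). Since 10^(−1) ≡ 28 (mod 31), t ≡ 28·21 ≡ 30 (mod 31). So x ≡ 6 + 10·30 = 306 (mod 310).
  Combine with x ≡ 2 (mod 43): write x = 306 + 310·t and require 306 + 310·t ≡ 2 (mod 43), i.e. 310·t ≡ 2 − 306 ≡ 40 (mod 43). Since 310^(−1) ≡ 24 (mod 43) (310 ≡ 9 (mod 43)), t ≡ 24·40 ≡ 14 (mod 43). So x ≡ 306 + 310·14 = 4646 (mod 13330).
Unique solution in [0, 13330): x = 4646.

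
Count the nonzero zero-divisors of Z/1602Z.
In Z/1602Z each nonzero element is either a unit (gcd with 1602 is 1) or a zero-divisor (gcd > 1). The number of units is φ(1602): factorise 1602 = 2 · 3^2 · 89, so φ(1602) = (2 − 1) · (3^2 − 3^1) · (89 − 1) = 1 · 6 · 88 = 528. The nonzero elements number 1602 − 1 = 1601. Hence the nonzero zero-divisors number 1601 − 528 = 1073.

Final answer: Z/1602Z has 1073 nonzero zero-divisors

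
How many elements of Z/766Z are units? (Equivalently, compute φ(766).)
An element a ∈ Z/766Z is a unit iff gcd(a, 766) = 1, so the number of units is φ(766). φ is multiplicative, with φ(p^e) = p^e − p^(e−1). Factorise 766 = 2 · 383. Then
  φ(766) = (2 − 1) · (383 − 1) = 1 · 382 = 382.

Final answer: Z/766Z has φ(766) = 382 units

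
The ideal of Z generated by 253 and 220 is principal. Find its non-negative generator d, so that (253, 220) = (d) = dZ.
In the PID Z, (a, b) is generated by gcd(a, b). Compute gcd(253, 220) with the extended Euclidean algorithm, tracking rows (r, s, t) with s·253 + t·220 = r:
  row A: (253, 1, 0)   [1·253 + 0·220 = 253]
  row B: (220, 0, 1)   [0·253 + 1·220 = 220]
  253 = 1·220 + 33   → row C = row A − 1·row B = (33, 1, −1)   [check: 1·253 − 1·220 = 33]
  220 = 6·33 + 22   → row D = row B − 6·row C = (22, −6, 7)   [check: −6·253 + 7·220 = 22]
  33 = 1·22 + 11   → row E = row C − 1·row D = (11, 7, −8)   [check: 7·253 − 8·220 = 11]
  22 = 2·11 + 0   → remainder 0, stop. gcd = 11 (last nonzero row E).
So gcd(253, 220) = 11, with Bézout identity 7·253 − 8·220 = 11. Containment (⊇): the Bézout identity exhibits 11 as an element of (253, 220), giving (11) ⊆ (253, 220). Containment (⊆): since 11 | 253 and 11 | 220 (253 = 11·23, 220 = 11·20), every Z-linear combination of 253 and 220 is divisible by 11, so (253, 220) ⊆ (11). Therefore (253, 220) = (11), d = 11.

Final answer: (253, 220) = (11); d = 11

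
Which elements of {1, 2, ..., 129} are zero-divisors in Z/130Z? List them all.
nonzero zero-divisors of Z/130Z = {2, 4, 5, 6, 8, 10, 12, 13, 14, 15, 16, 18, 20, 22, 24, 25, 26, 28, 30, 32, 34, 35, 36, 38, 39, 40, 42, 44, 45, 46, 48, 50, 52, 54, 55, 56, 58, 60, 62, 64, 65, 66, 68, 70, 72, 74, 75, 76, 78, 80, 82, 84, 85, 86, 88, 90, 91, 92, 94, 95, 96, 98, 100, 102, 104, 105, 106, 108, 110, 112, 114, 115, 116, 117, 118, 120, 122, 124, 125, 126, 128}

An element a ∈ Z/130Z (with a ≠ 0) is a zero-divisor iff gcd(a, 130) > 1 (because a is a unit precisely when gcd(a, n) = 1, and in Z/nZ every nonzero, non-unit element is a zero-divisor). Scan a = 1, ..., 129 and keep those with gcd(a, 130) > 1:
  gcd(2, 130) = 2, gcd(4, 130) = 2, gcd(5, 130) = 5, gcd(6, 130) = 2, gcd(8, 130) = 2, gcd(10, 130) = 10, gcd(12, 130) = 2, gcd(13, 130) = 13, gcd(14, 130) = 2, gcd(15, 130) = 5, gcd(16, 130) = 2, gcd(18, 130) = 2, gcd(20, 130) = 10, gcd(22, 130) = 2, gcd(24, 130) = 2, gcd(25, 130) = 5, gcd(26, 130) = 26, gcd(28, 130) = 2, gcd(30, 130) = 10, gcd(32, 130) = 2, gcd(34, 130) = 2, gcd(35, 130) = 5, gcd(36, 130) = 2, gcd(38, 130) = 2, gcd(39, 130) = 13, gcd(40, 130) = 10, gcd(42, 130) = 2, gcd(44, 130) = 2, gcd(45, 130) = 5, gcd(46, 130) = 2, gcd(48, 130) = 2, gcd(50, 130) = 10, gcd(52, 130) = 26, gcd(54, 130) = 2, gcd(55, 130) = 5, gcd(56, 130) = 2, gcd(58, 130) = 2, gcd(60, 130) = 10, gcd(62, 130) = 2, gcd(64, 130) = 2, gcd(65, 130) = 65, gcd(66, 130) = 2, gcd(68, 130) = 2, gcd(70, 130) = 10, gcd(72, 130) = 2, gcd(74, 130) = 2, gcd(75, 130) = 5, gcd(76, 130) = 2, gcd(78, 130) = 26, gcd(80, 130) = 10, gcd(82, 130) = 2, gcd(84, 130) = 2, gcd(85, 130) = 5, gcd(86, 130) = 2, gcd(88, 130) = 2, gcd(90, 130) = 10, gcd(91, 130) = 13, gcd(92, 130) = 2, gcd(94, 130) = 2, gcd(95, 130) = 5, gcd(96, 130) = 2, gcd(98, 130) = 2, gcd(100, 130) = 10, gcd(102, 130) = 2, gcd(104, 130) = 26, gcd(105, 130) = 5, gcd(106, 130) = 2, gcd(108, 130) = 2, gcd(110, 130) = 10, gcd(112, 130) = 2, gcd(114, 130) = 2, gcd(115, 130) = 5, gcd(116, 130) = 2, gcd(117, 130) = 13, gcd(118, 130) = 2, gcd(120, 130) = 10, gcd(122, 130) = 2, gcd(124, 130) = 2, gcd(125, 130) = 5, gcd(126, 130) = 2, gcd(128, 130) = 2.
All other a ∈ {1, ..., 129} have gcd(a, 130) = 1 and are units. So the nonzero zero-divisors are exactly the 81 values of a appearing in this scan.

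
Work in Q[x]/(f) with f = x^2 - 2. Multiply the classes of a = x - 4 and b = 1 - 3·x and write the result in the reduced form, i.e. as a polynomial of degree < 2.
a · b ≡ 13·x - 10 (mod f(x))

First multiply in Q[x] without reducing: a · b = -3·x^2 + 13·x - 4. Now divide by f(x) = x^2 - 2, eliminating the leading term at each step:
  leading term -3·x^2: subtract (-3)·f(x) = 6 - 3·x^2, leaving 13·x - 10
The degree is now < 2, so this is the remainder. Hence a · b ≡ 13·x - 10 in Q[x]/(f).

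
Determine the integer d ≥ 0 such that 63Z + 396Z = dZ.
In the PID Z, (a, b) is generated by gcd(a, b). Compute gcd(396, 63) with the extended Euclidean algorithm, tracking rows (r, s, t) with s·396 + t·63 = r:
  row A: (396, 1, 0)   [1·396 + 0·63 = 396]
  row B: (63, 0, 1)   [0·396 + 1·63 = 63]
  396 = 6·63 + 18   → row C = row A − 6·row B = (18, 1, −6)   [check: 1·396 − 6·63 = 18]
  63 = 3·18 + 9   → row D = row B − 3·row C = (9, −3, 19)   [check: −3·396 + 19·63 = 9]
  18 = 2·9 + 0   → remainder 0, stop. gcd = 9 (last nonzero row D).
So gcd(63, 396) = 9, with Bézout identity −3·396 + 19·63 = 9. Containment (⊇): the Bézout identity exhibits 9 as an element of (63, 396), giving (9) ⊆ (63, 396). Containment (⊆): since 9 | 63 and 9 | 396 (63 = 9·7, 396 = 9·44), every Z-linear combination of 63 and 396 is divisible by 9, so (63, 396) ⊆ (9). Therefore (63, 396) = (9), d = 9.

Final answer: (63, 396) = (9); d = 9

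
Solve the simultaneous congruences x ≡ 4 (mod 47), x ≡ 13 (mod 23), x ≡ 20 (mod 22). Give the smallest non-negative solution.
x ≡ 12318 (mod 23782); the representative in [0, 23782) is 12318

The moduli 47, 23, 22 are pairwise coprime, so by the CRT there is a unique solution mod 47·23·22 = 23782.
Solve by successive substitution. Start with x ≡ 4 (mod 47).
  Combine with x ≡ 13 (mod 23): write x = 4 + 47·t and require 4 + 47·t ≡ 13 (mod 23), i.e. 47·t ≡ 13 − 4 ≡ 9 (mod 23). Since 47^(−1) ≡ 1 (mod 23) (47 ≡ 1 (mod 23)), t ≡ 1·9 ≡ 9 (mod 23). So x ≡ 4 + 47·9 = 427 (mod 1081).
  Combine with x ≡ 20 (mod 22): write x = 427 + 1081·t and require 427 + 1081·t ≡ 20 (mod 22), i.e. 1081·t ≡ 20 − 427 ≡ 11 (mod 22). Since 1081^(−1) ≡ 15 (mod 22) (1081 ≡ 3 (mod 22)), t ≡ 15·11 ≡ 11 (mod 22). So x ≡ 427 + 1081·11 = 12318 (mod 23782).
Unique solution in [0, 23782): x = 12318.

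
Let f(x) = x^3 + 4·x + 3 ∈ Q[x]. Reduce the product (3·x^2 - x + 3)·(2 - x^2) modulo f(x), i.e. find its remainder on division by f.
First multiply in Q[x] without reducing: a · b = -3·x^4 + x^3 + 3·x^2 - 2·x + 6. Now divide by f(x) = x^3 + 4·x + 3, eliminating the leading term at each step:
  leading term -3·x^4: subtract (-3·x)·f(x) = -3·x^4 - 12·x^2 - 9·x, leaving x^3 + 15·x^2 + 7·x + 6
  leading term x^3: subtract (1)·f(x) = x^3 + 4·x + 3, leaving 15·x^2 + 3·x + 3
The degree is now < 3, so this is the remainder. Hence a · b ≡ 15·x^2 + 3·x + 3 in Q[x]/(f).

Final answer: a · b ≡ 15·x^2 + 3·x + 3 (mod f(x))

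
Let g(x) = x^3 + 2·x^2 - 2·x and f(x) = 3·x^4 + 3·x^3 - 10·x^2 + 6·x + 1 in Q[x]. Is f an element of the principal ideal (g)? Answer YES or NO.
NO

In Q[x] the ideal (g) consists of all multiples of g, so f ∈ (g) iff g | f, i.e. iff the remainder of f on division by g is 0. Divide f by g (g is monic, so eliminate the leading term of the running remainder at each step):
  leading term 3·x^4: subtract (3·x)·g(x) = 3·x^4 + 6·x^3 - 6·x^2, leaving -3·x^3 - 4·x^2 + 6·x + 1
  leading term -3·x^3: subtract (-3)·g(x) = -3·x^3 - 6·x^2 + 6·x, leaving 2·x^2 + 1
The remainder r(x) = 2·x^2 + 1 ≠ 0 (and deg r < deg g), so g ∤ f, i.e. f ∉ (g).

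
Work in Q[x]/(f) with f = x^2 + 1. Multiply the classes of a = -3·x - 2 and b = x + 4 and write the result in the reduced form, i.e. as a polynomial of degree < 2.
a · b ≡ -14·x - 5 (mod f(x))

First multiply in Q[x] without reducing: a · b = -3·x^2 - 14·x - 8. Now divide by f(x) = x^2 + 1, eliminating the leading term at each step:
  leading term -3·x^2: subtract (-3)·f(x) = -3·x^2 - 3, leaving -14·x - 5
The degree is now < 2, so this is the remainder. Hence a · b ≡ -14·x - 5 in Q[x]/(f).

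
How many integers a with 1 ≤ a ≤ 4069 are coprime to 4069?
3744

The number of a ∈ {1, ..., 4069} with gcd(a, 4069) = 1 is by definition Euler's totient φ(4069). φ is multiplicative, with φ(p^e) = p^e − p^(e−1). Factorise 4069 = 13 · 313. Then
  φ(4069) = (13 − 1) · (313 − 1) = 12 · 312 = 3744.
So there are 3744 such integers.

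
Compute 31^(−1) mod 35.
Apply the extended Euclidean algorithm to (35, 31), tracking rows (r, s, t) with s·35 + t·31 = r. Each division r_prev = q·r_cur + r_new produces the new row as (previous row) − q·(current row):
  row A: (35, 1, 0)   [1·35 + 0·31 = 35]
  row B: (31, 0, 1)   [0·35 + 1·31 = 31]
  35 = 1·31 + 4   → row C = row A − 1·row B = (4, 1, −1)   [check: 1·35 − 1·31 = 4]
  31 = 7·4 + 3   → row D = row B − 7·row C = (3, −7, 8)   [check: −7·35 + 8·31 = 3]
  4 = 1·3 + 1   → row E = row C − 1·row D = (1, 8, −9)   [check: 8·35 − 9·31 = 1]
  3 = 3·1 + 0   → remainder 0, stop. gcd = 1 (last nonzero row E).
The gcd is 1, so 31 is invertible mod 35. The last nonzero row gives 8·35 − 9·31 = 1, so t = −9. So 31^(−1) ≡ −9 ≡ 26 (mod 35). Verify: 31 · 26 = 806 ≡ 1 (mod 35). ✓

Final answer: 31^(−1) ≡ 26 (mod 35)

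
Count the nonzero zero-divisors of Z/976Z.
Z/976Z has 495 nonzero zero-divisors

In Z/976Z each nonzero element is either a unit (gcd with 976 is 1) or a zero-divisor (gcd > 1). The number of units is φ(976): factorise 976 = 2^4 · 61, so φ(976) = (2^4 − 2^3) · (61 − 1) = 8 · 60 = 480. The nonzero elements number 976 − 1 = 975. Hence the nonzero zero-divisors number 975 − 480 = 495.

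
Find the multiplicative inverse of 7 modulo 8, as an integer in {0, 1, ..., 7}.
Apply the extended Euclidean algorithm to (8, 7), tracking rows (r, s, t) with s·8 + t·7 = r. Each division r_prev = q·r_cur + r_new produces the new row as (previous row) − q·(current row):
  row A: (8, 1, 0)   [1·8 + 0·7 = 8]
  row B: (7, 0, 1)   [0·8 + 1·7 = 7]
  8 = 1·7 + 1   → row C = row A − 1·row B = (1, 1, −1)   [check: 1·8 − 1·7 = 1]
  7 = 7·1 + 0   → remainder 0, stop. gcd = 1 (last nonzero row C).
The gcd is 1, so 7 is invertible mod 8. The last nonzero row gives 1·8 − 1·7 = 1, so t = −1. So 7^(−1) ≡ −1 ≡ 7 (mod 8). Verify: 7 · 7 = 49 ≡ 1 (mod 8). ✓

Final answer: 7^(−1) ≡ 7 (mod 8)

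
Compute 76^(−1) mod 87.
76^(−1) ≡ 79 (mod 87)

Apply the extended Euclidean algorithm to (87, 76), tracking rows (r, s, t) with s·87 + t·76 = r. Each division r_prev = q·r_cur + r_new produces the new row as (previous row) − q·(current row):
  row A: (87, 1, 0)   [1·87 + 0·76 = 87]
  row B: (76, 0, 1)   [0·87 + 1·76 = 76]
  87 = 1·76 + 11   → row C = row A − 1·row B = (11, 1, −1)   [check: 1·87 − 1·76 = 11]
  76 = 6·11 + 10   → row D = row B − 6·row C = (10, −6, 7)   [check: −6·87 + 7·76 = 10]
  11 = 1·10 + 1   → row E = row C − 1·row D = (1, 7, −8)   [check: 7·87 − 8·76 = 1]
  10 = 10·1 + 0   → remainder 0, stop. gcd = 1 (last nonzero row E).
The gcd is 1, so 76 is invertible mod 87. The last nonzero row gives 7·87 − 8·76 = 1, so t = −8. So 76^(−1) ≡ −8 ≡ 79 (mod 87). Verify: 76 · 79 = 6004 ≡ 1 (mod 87). ✓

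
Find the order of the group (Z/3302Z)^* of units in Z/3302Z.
(Z/3302Z)^* consists of the classes a with gcd(a, 3302) = 1, so its order is φ(3302). φ is multiplicative, with φ(p^e) = p^e − p^(e−1). Factorise 3302 = 2 · 13 · 127. Then
  φ(3302) = (2 − 1) · (13 − 1) · (127 − 1) = 1 · 12 · 126 = 1512.
Thus |(Z/3302Z)^*| = 1512.

Final answer: |(Z/3302Z)^*| = 1512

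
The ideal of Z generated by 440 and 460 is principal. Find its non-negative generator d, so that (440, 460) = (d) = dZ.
(440, 460) = (20); d = 20

In the PID Z, (a, b) is generated by gcd(a, b). Compute gcd(460, 440) with the extended Euclidean algorithm, tracking rows (r, s, t) with s·460 + t·440 = r:
  row A: (460, 1, 0)   [1·460 + 0·440 = 460]
  row B: (440, 0, 1)   [0·460 + 1·440 = 440]
  460 = 1·440 + 20   → row C = row A − 1·row B = (20, 1, −1)   [check: 1·460 − 1·440 = 20]
  440 = 22·20 + 0   → remainder 0, stop. gcd = 20 (last nonzero row C).
So gcd(440, 460) = 20, with Bézout identity 1·460 − 1·440 = 20. Containment (⊇): the Bézout identity exhibits 20 as an element of (440, 460), giving (20) ⊆ (440, 460). Containment (⊆): since 20 | 440 and 20 | 460 (440 = 20·22, 460 = 20·23), every Z-linear combination of 440 and 460 is divisible by 20, so (440, 460) ⊆ (20). Therefore (440, 460) = (20), d = 20.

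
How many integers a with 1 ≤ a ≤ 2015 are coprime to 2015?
1440

The number of a ∈ {1, ..., 2015} with gcd(a, 2015) = 1 is by definition Euler's totient φ(2015). φ is multiplicative, with φ(p^e) = p^e − p^(e−1). Factorise 2015 = 5 · 13 · 31. Then
  φ(2015) = (5 − 1) · (13 − 1) · (31 − 1) = 4 · 12 · 30 = 1440.
So there are 1440 such integers.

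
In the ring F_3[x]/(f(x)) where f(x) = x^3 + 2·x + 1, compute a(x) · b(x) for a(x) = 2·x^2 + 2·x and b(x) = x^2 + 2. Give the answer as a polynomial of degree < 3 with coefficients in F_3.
Multiply as integer polynomials: a · b = 2·x^4 + 2·x^3 + 4·x^2 + 4·x. Reducing coefficients mod 3: a · b ≡ 2·x^4 + 2·x^3 + x^2 + x. Now divide by f(x) = x^3 + 2·x + 1 in F_3[x], eliminating the leading term at each step:
  leading term 2·x^4: subtract (2·x)·f(x) = 2·x^4 + x^2 + 2·x, leaving 2·x^3 + 2·x (coefficients mod 3)
  leading term 2·x^3: subtract (2)·f(x) = 2·x^3 + x + 2, leaving x + 1 (coefficients mod 3)
The degree is now < 3, so this is the remainder. Hence a · b ≡ x + 1 in F_3[x]/(f).

Final answer: a · b ≡ x + 1 (mod f(x))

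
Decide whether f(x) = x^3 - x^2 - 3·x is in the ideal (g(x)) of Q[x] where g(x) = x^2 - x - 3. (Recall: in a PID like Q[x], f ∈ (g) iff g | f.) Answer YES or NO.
In Q[x] the ideal (g) consists of all multiples of g, so f ∈ (g) iff g | f, i.e. iff the remainder of f on division by g is 0. Divide f by g (g is monic, so eliminate the leading term of the running remainder at each step):
  leading term x^3: subtract (x)·g(x) = x^3 - x^2 - 3·x, leaving 0
The remainder is 0, so f(x) = g(x) · h(x) with h(x) = x. Hence g | f, i.e. f ∈ (g).

Final answer: YES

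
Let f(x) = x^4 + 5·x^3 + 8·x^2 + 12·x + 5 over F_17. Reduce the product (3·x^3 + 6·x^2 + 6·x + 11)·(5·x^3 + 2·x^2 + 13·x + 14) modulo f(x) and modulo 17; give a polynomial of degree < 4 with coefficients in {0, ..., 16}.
a · b ≡ 15·x^3 + 9·x^2 + 12·x + 3 (mod f(x))

Multiply as integer polynomials: a · b = 15·x^6 + 36·x^5 + 81·x^4 + 187·x^3 + 184·x^2 + 227·x + 154. Reducing coefficients mod 17: a · b ≡ 15·x^6 + 2·x^5 + 13·x^4 + 14·x^2 + 6·x + 1. Now divide by f(x) = x^4 + 5·x^3 + 8·x^2 + 12·x + 5 in F_17[x], eliminating the leading term at each step:
  leading term 15·x^6: subtract (15·x^2)·f(x) = 15·x^6 + 7·x^5 + x^4 + 10·x^3 + 7·x^2, leaving 12·x^5 + 12·x^4 + 7·x^3 + 7·x^2 + 6·x + 1 (coefficients mod 17)
  leading term 12·x^5: subtract (12·x)·f(x) = 12·x^5 + 9·x^4 + 11·x^3 + 8·x^2 + 9·x, leaving 3·x^4 + 13·x^3 + 16·x^2 + 14·x + 1 (coefficients mod 17)
  leading term 3·x^4: subtract (3)·f(x) = 3·x^4 + 15·x^3 + 7·x^2 + 2·x + 15, leaving 15·x^3 + 9·x^2 + 12·x + 3 (coefficients mod 17)
The degree is now < 4, so this is the remainder. Hence a · b ≡ 15·x^3 + 9·x^2 + 12·x + 3 in F_17[x]/(f).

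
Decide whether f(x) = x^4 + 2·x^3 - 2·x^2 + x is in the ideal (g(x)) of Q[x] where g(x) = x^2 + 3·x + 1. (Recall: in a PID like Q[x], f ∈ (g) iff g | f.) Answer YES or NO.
NO

In Q[x] the ideal (g) consists of all multiples of g, so f ∈ (g) iff g | f, i.e. iff the remainder of f on division by g is 0. Divide f by g (g is monic, so eliminate the leading term of the running remainder at each step):
  leading term x^4: subtract (x^2)·g(x) = x^4 + 3·x^3 + x^2, leaving -x^3 - 3·x^2 + x
  leading term -x^3: subtract (-x)·g(x) = -x^3 - 3·x^2 - x, leaving 2·x
The remainder r(x) = 2·x ≠ 0 (and deg r < deg g), so g ∤ f, i.e. f ∉ (g).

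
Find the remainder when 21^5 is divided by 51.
Use repeated squaring. Binary(5) = 101. Walk through the bits of the exponent 5 left-to-right: at each bit after the leading one, square the running value, then multiply by 21 if the bit is 1 (always reducing mod 51):
  bit 1 = 1 (leading): start with 21.
  bit 2 = 0: square 21^2 = 441 ≡ 33 (mod 51).
  bit 3 = 1: square 33^2 = 1089 ≡ 18; bit is 1, so multiply 18·21 = 378 ≡ 21 (mod 51).
Final value: 21^5 ≡ 21 (mod 51).

Final answer: 21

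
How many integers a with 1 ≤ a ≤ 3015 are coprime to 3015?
1584

The number of a ∈ {1, ..., 3015} with gcd(a, 3015) = 1 is by definition Euler's totient φ(3015). φ is multiplicative, with φ(p^e) = p^e − p^(e−1). Factorise 3015 = 3^2 · 5 · 67. Then
  φ(3015) = (3^2 − 3^1) · (5 − 1) · (67 − 1) = 6 · 4 · 66 = 1584.
So there are 1584 such integers.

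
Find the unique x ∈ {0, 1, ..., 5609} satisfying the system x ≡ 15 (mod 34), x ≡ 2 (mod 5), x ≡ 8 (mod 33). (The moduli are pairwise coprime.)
The moduli 34, 5, 33 are pairwise coprime, so by the CRT there is a unique solution mod 34·5·33 = 5610.
Solve by successive substitution. Start with x ≡ 15 (mod 34).
  Combine with x ≡ 2 (mod 5): write x = 15 + 34·t and require 15 + 34·t ≡ 2 (mod 5), i.e. 34·t ≡ 2 − 15 ≡ 2 (mod 5). Since 34^(−1) ≡ 4 (mod 5) (34 ≡ 4 (mod 5)), t ≡ 4·2 ≡ 3 (mod 5). So x ≡ 15 + 34·3 = 117 (mod 170).
  Combine with x ≡ 8 (mod 33): write x = 117 + 170·t and require 117 + 170·t ≡ 8 (mod 33), i.e. 170·t ≡ 8 − 117 ≡ 23 (mod 33). Since 170^(−1) ≡ 20 (mod 33) (170 ≡ 5 (mod 33)), t ≡ 20·23 ≡ 31 (mod 33). So x ≡ 117 + 170·31 = 5387 (mod 5610).
Unique solution in [0, 5610): x = 5387.

Final answer: x ≡ 5387 (mod 5610); the representative in [0, 5610) is 5387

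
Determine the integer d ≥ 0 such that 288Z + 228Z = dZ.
In the PID Z, (a, b) is generated by gcd(a, b). Compute gcd(288, 228) with the extended Euclidean algorithm, tracking rows (r, s, t) with s·288 + t·228 = r:
  row A: (288, 1, 0)   [1·288 + 0·228 = 288]
  row B: (228, 0, 1)   [0·288 + 1·228 = 228]
  288 = 1·228 + 60   → row C = row A − 1·row B = (60, 1, −1)   [check: 1·288 − 1·228 = 60]
  228 = 3·60 + 48   → row D = row B − 3·row C = (48, −3, 4)   [check: −3·288 + 4·228 = 48]
  60 = 1·48 + 12   → row E = row C − 1·row D = (12, 4, −5)   [check: 4·288 − 5·228 = 12]
  48 = 4·12 + 0   → remainder 0, stop. gcd = 12 (last nonzero row E).
So gcd(288, 228) = 12, with Bézout identity 4·288 − 5·228 = 12. Containment (⊇): the Bézout identity exhibits 12 as an element of (288, 228), giving (12) ⊆ (288, 228). Containment (⊆): since 12 | 288 and 12 | 228 (288 = 12·24, 228 = 12·19), every Z-linear combination of 288 and 228 is divisible by 12, so (288, 228) ⊆ (12). Therefore (288, 228) = (12), d = 12.

Final answer: (288, 228) = (12); d = 12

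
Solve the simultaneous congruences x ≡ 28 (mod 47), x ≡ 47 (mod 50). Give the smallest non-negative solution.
x ≡ 1297 (mod 2350); the representative in [0, 2350) is 1297

The moduli 47, 50 are pairwise coprime, so by the CRT there is a unique solution mod 47·50 = 2350.
Solve by successive substitution. Start with x ≡ 28 (mod 47).
  Combine with x ≡ 47 (mod 50): write x = 28 + 47·t and require 28 + 47·t ≡ 47 (mod 50), i.e. 47·t ≡ 47 − 28 ≡ 19 (mod 50). Since 47^(−1) ≡ 33 (mod 50), t ≡ 33·19 ≡ 27 (mod 50). So x ≡ 28 + 47·27 = 1297 (mod 2350).
Unique solution in [0, 2350): x = 1297.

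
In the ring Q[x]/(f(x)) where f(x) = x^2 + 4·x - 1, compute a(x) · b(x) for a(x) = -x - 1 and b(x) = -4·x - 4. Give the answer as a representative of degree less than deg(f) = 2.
First multiply in Q[x] without reducing: a · b = 4·x^2 + 8·x + 4. Now divide by f(x) = x^2 + 4·x - 1, eliminating the leading term at each step:
  leading term 4·x^2: subtract (4)·f(x) = 4·x^2 + 16·x - 4, leaving 8 - 8·x
The degree is now < 2, so this is the remainder. Hence a · b ≡ 8 - 8·x in Q[x]/(f).

Final answer: a · b ≡ 8 - 8·x (mod f(x))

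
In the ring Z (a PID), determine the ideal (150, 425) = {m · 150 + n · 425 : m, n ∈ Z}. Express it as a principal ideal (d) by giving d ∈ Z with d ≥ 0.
(150, 425) = (25); d = 25

In the PID Z, (a, b) is generated by gcd(a, b). Compute gcd(425, 150) with the extended Euclidean algorithm, tracking rows (r, s, t) with s·425 + t·150 = r:
  row A: (425, 1, 0)   [1·425 + 0·150 = 425]
  row B: (150, 0, 1)   [0·425 + 1·150 = 150]
  425 = 2·150 + 125   → row C = row A − 2·row B = (125, 1, −2)   [check: 1·425 − 2·150 = 125]
  150 = 1·125 + 25   → row D = row B − 1·row C = (25, −1, 3)   [check: −1·425 + 3·150 = 25]
  125 = 5·25 + 0   → remainder 0, stop. gcd = 25 (last nonzero row D).
So gcd(150, 425) = 25, with Bézout identity −1·425 + 3·150 = 25. Containment (⊇): the Bézout identity exhibits 25 as an element of (150, 425), giving (25) ⊆ (150, 425). Containment (⊆): since 25 | 150 and 25 | 425 (150 = 25·6, 425 = 25·17), every Z-linear combination of 150 and 425 is divisible by 25, so (150, 425) ⊆ (25). Therefore (150, 425) = (25), d = 25.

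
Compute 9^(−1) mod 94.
Apply the extended Euclidean algorithm to (94, 9), tracking rows (r, s, t) with s·94 + t·9 = r. Each division r_prev = q·r_cur + r_new produces the new row as (previous row) − q·(current row):
  row A: (94, 1, 0)   [1·94 + 0·9 = 94]
  row B: (9, 0, 1)   [0·94 + 1·9 = 9]
  94 = 10·9 + 4   → row C = row A − 10·row B = (4, 1, −10)   [check: 1·94 − 10·9 = 4]
  9 = 2·4 + 1   → row D = row B − 2·row C = (1, −2, 21)   [check: −2·94 + 21·9 = 1]
  4 = 4·1 + 0   → remainder 0, stop. gcd = 1 (last nonzero row D).
The gcd is 1, so 9 is invertible mod 94. The last nonzero row gives −2·94 + 21·9 = 1, so t = 21. So 9^(−1) ≡ 21 (mod 94). Verify: 9 · 21 = 189 ≡ 1 (mod 94). ✓

Final answer: 9^(−1) ≡ 21 (mod 94)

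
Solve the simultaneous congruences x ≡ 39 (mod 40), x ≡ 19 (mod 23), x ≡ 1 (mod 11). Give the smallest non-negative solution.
The moduli 40, 23, 11 are pairwise coprime, so by the CRT there is a unique solution mod 40·23·11 = 10120.
Solve by successive substitution. Start with x ≡ 39 (mod 40).
  Combine with x ≡ 19 (mod 23): write x = 39 + 40·t and require 39 + 40·t ≡ 19 (mod 23), i.e. 40·t ≡ 19 − 39 ≡ 3 (mod 23). Since 40^(−1) ≡ 19 (mod 23) (40 ≡ 17 (mod 23)), t ≡ 19·3 ≡ 11 (mod 23). So x ≡ 39 + 40·11 = 479 (mod 920).
  Combine with x ≡ 1 (mod 11): write x = 479 + 920·t and require 479 + 920·t ≡ 1 (mod 11), i.e. 920·t ≡ 1 − 479 ≡ 6 (mod 11). Since 920^(−1) ≡ 8 (mod 11) (920 ≡ 7 (mod 11)), t ≡ 8·6 ≡ 4 (mod 11). So x ≡ 479 + 920·4 = 4159 (mod 10120).
Unique solution in [0, 10120): x = 4159.

Final answer: x ≡ 4159 (mod 10120); the representative in [0, 10120) is 4159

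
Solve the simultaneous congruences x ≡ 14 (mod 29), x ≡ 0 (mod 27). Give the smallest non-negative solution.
x ≡ 594 (mod 783); the representative in [0, 783) is 594

The moduli 29, 27 are pairwise coprime, so by the CRT there is a unique solution mod 29·27 = 783.
Solve by successive substitution. Start with x ≡ 14 (mod 29).
  Combine with x ≡ 0 (mod 27): write x = 14 + 29·t and require 14 + 29·t ≡ 0 (mod 27), i.e. 29·t ≡ 0 − 14 ≡ 13 (mod 27). Since 29^(−1) ≡ 14 (mod 27) (29 ≡ 2 (mod 27)), t ≡ 14·13 ≡ 20 (mod 27). So x ≡ 14 + 29·20 = 594 (mod 783).
Unique solution in [0, 783): x = 594.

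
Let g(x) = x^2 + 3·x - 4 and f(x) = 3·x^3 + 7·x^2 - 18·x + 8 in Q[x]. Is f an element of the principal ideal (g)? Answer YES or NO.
In Q[x] the ideal (g) consists of all multiples of g, so f ∈ (g) iff g | f, i.e. iff the remainder of f on division by g is 0. Divide f by g (g is monic, so eliminate the leading term of the running remainder at each step):
  leading term 3·x^3: subtract (3·x)·g(x) = 3·x^3 + 9·x^2 - 12·x, leaving -2·x^2 - 6·x + 8
  leading term -2·x^2: subtract (-2)·g(x) = -2·x^2 - 6·x + 8, leaving 0
The remainder is 0, so f(x) = g(x) · h(x) with h(x) = 3·x - 2. Hence g | f, i.e. f ∈ (g).

Final answer: YES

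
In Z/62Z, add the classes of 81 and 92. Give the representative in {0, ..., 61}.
Reduce the summands first: 81 ≡ 19, 92 ≡ 30 (mod 62), so 81 + 92 ≡ 19 + 30 (mod 62). 19 + 30 = 49; 49 = 0·62 + 49, so (81 + 92) mod 62 = 49.

Final answer: 49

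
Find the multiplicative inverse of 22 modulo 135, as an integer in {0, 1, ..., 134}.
Apply the extended Euclidean algorithm to (135, 22), tracking rows (r, s, t) with s·135 + t·22 = r. Each division r_prev = q·r_cur + r_new produces the new row as (previous row) − q·(current row):
  row A: (135, 1, 0)   [1·135 + 0·22 = 135]
  row B: (22, 0, 1)   [0·135 + 1·22 = 22]
  135 = 6·22 + 3   → row C = row A − 6·row B = (3, 1, −6)   [check: 1·135 − 6·22 = 3]
  22 = 7·3 + 1   → row D = row B − 7·row C = (1, −7, 43)   [check: −7·135 + 43·22 = 1]
  3 = 3·1 + 0   → remainder 0, stop. gcd = 1 (last nonzero row D).
The gcd is 1, so 22 is invertible mod 135. The last nonzero row gives −7·135 + 43·22 = 1, so t = 43. So 22^(−1) ≡ 43 (mod 135). Verify: 22 · 43 = 946 ≡ 1 (mod 135). ✓

Final answer: 22^(−1) ≡ 43 (mod 135)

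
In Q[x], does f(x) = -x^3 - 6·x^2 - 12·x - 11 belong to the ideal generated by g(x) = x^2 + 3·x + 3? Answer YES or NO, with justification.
NO

In Q[x] the ideal (g) consists of all multiples of g, so f ∈ (g) iff g | f, i.e. iff the remainder of f on division by g is 0. Divide f by g (g is monic, so eliminate the leading term of the running remainder at each step):
  leading term -x^3: subtract (-x)·g(x) = -x^3 - 3·x^2 - 3·x, leaving -3·x^2 - 9·x - 11
  leading term -3·x^2: subtract (-3)·g(x) = -3·x^2 - 9·x - 9, leaving -2
The remainder r(x) = -2 ≠ 0 (and deg r < deg g), so g ∤ f, i.e. f ∉ (g).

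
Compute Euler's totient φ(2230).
φ is multiplicative, with φ(p^e) = p^e − p^(e−1). Factorise 2230 = 2 · 5 · 223. Then
  φ(2230) = (2 − 1) · (5 − 1) · (223 − 1) = 1 · 4 · 222 = 888.

Final answer: φ(2230) = 888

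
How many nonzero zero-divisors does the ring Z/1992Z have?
Z/1992Z has 1335 nonzero zero-divisors

In Z/1992Z each nonzero element is either a unit (gcd with 1992 is 1) or a zero-divisor (gcd > 1). The number of units is φ(1992): factorise 1992 = 2^3 · 3 · 83, so φ(1992) = (2^3 − 2^2) · (3 − 1) · (83 − 1) = 4 · 2 · 82 = 656. The nonzero elements number 1992 − 1 = 1991. Hence the nonzero zero-divisors number 1991 − 656 = 1335.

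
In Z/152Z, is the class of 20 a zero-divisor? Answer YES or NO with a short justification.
YES

gcd(20, 152) = 4 > 1, so 20 is not a unit in Z/152Z. In Z/nZ every nonzero non-unit is a zero-divisor: explicitly, take b = 152/gcd = 38 ≠ 0 (mod 152); then 20·38 = 760 = 5·152, i.e. 20·38 ≡ 0 (mod 152). So 20 is a zero-divisor.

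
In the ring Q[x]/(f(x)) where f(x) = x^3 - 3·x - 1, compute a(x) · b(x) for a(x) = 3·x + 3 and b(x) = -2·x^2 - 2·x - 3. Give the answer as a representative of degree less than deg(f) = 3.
a · b ≡ -12·x^2 - 33·x - 15 (mod f(x))

First multiply in Q[x] without reducing: a · b = -6·x^3 - 12·x^2 - 15·x - 9. Now divide by f(x) = x^3 - 3·x - 1, eliminating the leading term at each step:
  leading term -6·x^3: subtract (-6)·f(x) = -6·x^3 + 18·x + 6, leaving -12·x^2 - 33·x - 15
The degree is now < 3, so this is the remainder. Hence a · b ≡ -12·x^2 - 33·x - 15 in Q[x]/(f).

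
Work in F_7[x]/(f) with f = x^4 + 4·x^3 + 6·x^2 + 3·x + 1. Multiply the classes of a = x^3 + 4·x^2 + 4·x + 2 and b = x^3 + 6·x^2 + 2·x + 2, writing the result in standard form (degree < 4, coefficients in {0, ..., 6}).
Multiply as integer polynomials: a · b = x^6 + 10·x^5 + 30·x^4 + 36·x^3 + 28·x^2 + 12·x + 4. Reducing coefficients mod 7: a · b ≡ x^6 + 3·x^5 + 2·x^4 + x^3 + 5·x + 4. Now divide by f(x) = x^4 + 4·x^3 + 6·x^2 + 3·x + 1 in F_7[x], eliminating the leading term at each step:
  leading term x^6: subtract (x^2)·f(x) = x^6 + 4·x^5 + 6·x^4 + 3·x^3 + x^2, leaving 6·x^5 + 3·x^4 + 5·x^3 + 6·x^2 + 5·x + 4 (coefficients mod 7)
  leading term 6·x^5: subtract (6·x)·f(x) = 6·x^5 + 3·x^4 + x^3 + 4·x^2 + 6·x, leaving 4·x^3 + 2·x^2 + 6·x + 4 (coefficients mod 7)
The degree is now < 4, so this is the remainder. Hence a · b ≡ 4·x^3 + 2·x^2 + 6·x + 4 in F_7[x]/(f).

Final answer: a · b ≡ 4·x^3 + 2·x^2 + 6·x + 4 (mod f(x))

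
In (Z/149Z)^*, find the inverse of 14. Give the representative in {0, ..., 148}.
Apply the extended Euclidean algorithm to (149, 14), tracking rows (r, s, t) with s·149 + t·14 = r. Each division r_prev = q·r_cur + r_new produces the new row as (previous row) − q·(current row):
  row A: (149, 1, 0)   [1·149 + 0·14 = 149]
  row B: (14, 0, 1)   [0·149 + 1·14 = 14]
  149 = 10·14 + 9   → row C = row A − 10·row B = (9, 1, −10)   [check: 1·149 − 10·14 = 9]
  14 = 1·9 + 5   → row D = row B − 1·row C = (5, −1, 11)   [check: −1·149 + 11·14 = 5]
  9 = 1·5 + 4   → row E = row C − 1·row D = (4, 2, −21)   [check: 2·149 − 21·14 = 4]
  5 = 1·4 + 1   → row F = row D − 1·row E = (1, −3, 32)   [check: −3·149 + 32·14 = 1]
  4 = 4·1 + 0   → remainder 0, stop. gcd = 1 (last nonzero row F).
The gcd is 1, so 14 is invertible mod 149. The last nonzero row gives −3·149 + 32·14 = 1, so t = 32. So 14^(−1) ≡ 32 (mod 149). Verify: 14 · 32 = 448 ≡ 1 (mod 149). ✓

Final answer: 14^(−1) ≡ 32 (mod 149)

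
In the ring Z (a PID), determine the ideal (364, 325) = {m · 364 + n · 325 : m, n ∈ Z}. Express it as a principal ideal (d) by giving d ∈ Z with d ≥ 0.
In the PID Z, (a, b) is generated by gcd(a, b). Compute gcd(364, 325) with the extended Euclidean algorithm, tracking rows (r, s, t) with s·364 + t·325 = r:
  row A: (364, 1, 0)   [1·364 + 0·325 = 364]
  row B: (325, 0, 1)   [0·364 + 1·325 = 325]
  364 = 1·325 + 39   → row C = row A − 1·row B = (39, 1, −1)   [check: 1·364 − 1·325 = 39]
  325 = 8·39 + 13   → row D = row B − 8·row C = (13, −8, 9)   [check: −8·364 + 9·325 = 13]
  39 = 3·13 + 0   → remainder 0, stop. gcd = 13 (last nonzero row D).
So gcd(364, 325) = 13, with Bézout identity −8·364 + 9·325 = 13. Containment (⊇): the Bézout identity exhibits 13 as an element of (364, 325), giving (13) ⊆ (364, 325). Containment (⊆): since 13 | 364 and 13 | 325 (364 = 13·28, 325 = 13·25), every Z-linear combination of 364 and 325 is divisible by 13, so (364, 325) ⊆ (13). Therefore (364, 325) = (13), d = 13.

Final answer: (364, 325) = (13); d = 13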